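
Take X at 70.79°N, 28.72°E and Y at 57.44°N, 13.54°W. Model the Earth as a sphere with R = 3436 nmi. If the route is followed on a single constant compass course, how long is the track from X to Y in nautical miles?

Δψ = ln[tan(π/4+φ₂/2)/tan(π/4+φ₁/2)] = -0.5457;  Δφ = -0.2330 rad,  Δλ = -0.7376 rad
q = Δφ/Δψ = 0.4270
d = R·√(Δφ² + q²Δλ²) = 3436·0.39177 = 1346 nmi

1346 nmi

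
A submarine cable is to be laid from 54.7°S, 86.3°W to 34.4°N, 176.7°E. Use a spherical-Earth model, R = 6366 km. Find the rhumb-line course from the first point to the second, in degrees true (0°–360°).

316.5°

Δψ = ln[tan(π/4+φ₂/2)/tan(π/4+φ₁/2)] = +1.7852
Δλ = -1.6930 rad (taken the short way round)
course = atan2(Δλ, Δψ) = 316.52°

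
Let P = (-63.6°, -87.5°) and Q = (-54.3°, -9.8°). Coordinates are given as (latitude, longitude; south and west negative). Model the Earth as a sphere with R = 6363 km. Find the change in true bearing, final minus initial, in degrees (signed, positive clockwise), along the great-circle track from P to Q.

At departure: θ₁ = atan2(sin Δλ cos φ₂, cos φ₁ sin φ₂ − sin φ₁ cos φ₂ cos Δλ) = 113.65°
At arrival: θ₂ = atan2(sin Δλ cos φ₁, −cos φ₂ sin φ₁ + sin φ₂ cos φ₁ cos Δλ) = 44.26°
Δθ = θ₂ − θ₁ = -69.4°

-69.4°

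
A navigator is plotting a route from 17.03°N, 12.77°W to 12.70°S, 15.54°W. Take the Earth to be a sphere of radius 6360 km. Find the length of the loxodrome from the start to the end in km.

3314 km

Rhumb course C = atan2(Δλ, Δψ) with Δψ = ln[tan(π/4+φ₂/2)/tan(π/4+φ₁/2)] = -0.5252, Δλ = -0.0483 → C = 185.26°
d = R·|Δφ| / |cos C| = 6360·0.51889 / 0.99579 = 3314 km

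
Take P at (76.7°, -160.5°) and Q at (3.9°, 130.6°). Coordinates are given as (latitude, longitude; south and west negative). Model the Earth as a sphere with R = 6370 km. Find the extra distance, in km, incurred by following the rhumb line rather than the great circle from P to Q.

293 km

Great circle: cos σ = sin φ₁ sin φ₂ + cos φ₁ cos φ₂ cos Δλ,  σ = 1.4214 rad → d_gc = 9054.5 km
Rhumb line: Δψ = -2.0810, q = Δφ/Δψ = 0.6106, d_rh = R√(Δφ²+q²Δλ²) = 9347.9 km
Excess = 9347.9 − 9054.5 = 293.4 ≈ 293 km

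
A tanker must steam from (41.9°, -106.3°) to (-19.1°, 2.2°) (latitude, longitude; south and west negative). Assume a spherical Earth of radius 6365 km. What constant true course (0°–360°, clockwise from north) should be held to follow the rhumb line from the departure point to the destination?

Meridional parts: M(φ₁)=+0.8068, M(φ₂)=-0.3397 → ΔM = -1.1465;  Δλ = +1.8937 rad
tan C = Δλ / ΔM = -1.6517 → C = 121.19°

121.2°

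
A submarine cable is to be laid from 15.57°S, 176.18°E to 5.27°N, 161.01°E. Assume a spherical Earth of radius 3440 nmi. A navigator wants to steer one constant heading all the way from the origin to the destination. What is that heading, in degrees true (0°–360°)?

324.2°

Δψ = ln[tan(π/4+φ₂/2)/tan(π/4+φ₁/2)] = +0.3673
Δλ = -0.2648 rad (taken the short way round)
course = atan2(Δλ, Δψ) = 324.21°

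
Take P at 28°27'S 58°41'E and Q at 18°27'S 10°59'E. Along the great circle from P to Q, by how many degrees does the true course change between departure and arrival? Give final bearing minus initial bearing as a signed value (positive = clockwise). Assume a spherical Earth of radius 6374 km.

Initial bearing θ₁ = atan2(sin Δλ cos φ₂, cos φ₁ sin φ₂ − sin φ₁ cos φ₂ cos Δλ) = 272.11°
Final bearing θ₂ = (initial bearing from the destination back to the start) + 180° = 292.14°
Δθ = θ₂ − θ₁ = +20.0°

+20.0°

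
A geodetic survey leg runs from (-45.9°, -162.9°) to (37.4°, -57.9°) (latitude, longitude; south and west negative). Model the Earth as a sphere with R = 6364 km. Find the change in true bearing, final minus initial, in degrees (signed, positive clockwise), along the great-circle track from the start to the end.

-14.7°

Initial bearing θ₁ = atan2(sin Δλ cos φ₂, cos φ₁ sin φ₂ − sin φ₁ cos φ₂ cos Δλ) = 70.28°
Final bearing θ₂ = (initial bearing from the destination back to the start) + 180° = 55.55°
Δθ = θ₂ − θ₁ = -14.7°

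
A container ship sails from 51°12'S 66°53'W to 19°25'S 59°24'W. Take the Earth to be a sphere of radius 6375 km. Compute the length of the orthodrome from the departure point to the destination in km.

3597 km

Haversine: a = sin²(Δφ/2)+cos φ₁ cos φ₂ sin²(Δλ/2) = 0.07749;  σ = 2·atan2(√a,√(1−a))
σ = 32.327° → d = Rσ = 6375·0.56421 = 3597 km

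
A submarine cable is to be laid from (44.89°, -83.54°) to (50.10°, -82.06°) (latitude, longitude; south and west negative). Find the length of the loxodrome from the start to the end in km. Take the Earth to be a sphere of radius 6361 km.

Rhumb course C = atan2(Δλ, Δψ) with Δψ = ln[tan(π/4+φ₂/2)/tan(π/4+φ₁/2)] = +0.1347, Δλ = +0.0258 → C = 10.85°
d = R·|Δφ| / |cos C| = 6361·0.09093 / 0.98212 = 589 km

589 km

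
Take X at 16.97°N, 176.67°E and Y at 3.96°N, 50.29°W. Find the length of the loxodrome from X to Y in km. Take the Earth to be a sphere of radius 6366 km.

Rhumb course C = atan2(Δλ, Δψ) with Δψ = ln[tan(π/4+φ₂/2)/tan(π/4+φ₁/2)] = -0.2314, Δλ = +2.3220 → C = 95.69°
d = R·|Δφ| / |cos C| = 6366·0.22707 / 0.09918 = 14574 km

14574 km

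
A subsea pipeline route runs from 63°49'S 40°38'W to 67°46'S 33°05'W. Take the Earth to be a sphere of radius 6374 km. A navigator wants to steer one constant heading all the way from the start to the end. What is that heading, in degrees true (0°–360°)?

142.0°

Δψ = ln[tan(π/4+φ₂/2)/tan(π/4+φ₁/2)] = -0.1685
Δλ = +0.1318 rad (taken the short way round)
course = atan2(Δλ, Δψ) = 141.97°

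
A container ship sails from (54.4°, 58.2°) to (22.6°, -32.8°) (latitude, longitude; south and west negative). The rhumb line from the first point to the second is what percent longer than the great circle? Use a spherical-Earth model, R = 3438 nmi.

5.1%

Great circle: σ = 1.2629 rad → d_gc = Rσ = 4341.7 nmi
Rhumb: Δφ = -0.5550, Δλ = -1.5882, Δψ = -0.7310, q = Δφ/Δψ = 0.7592 → d_rh = R√(Δφ²+q²Δλ²) = 4563.8 nmi
Excess = (4563.8 − 4341.7) / 4341.7 = 222.1 / 4341.7 = 5.12% ≈ 5.1%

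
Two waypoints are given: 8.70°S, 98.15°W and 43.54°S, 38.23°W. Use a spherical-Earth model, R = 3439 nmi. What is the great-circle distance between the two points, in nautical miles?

cos σ = sin φ₁ sin φ₂ + cos φ₁ cos φ₂ cos Δλ
      = sin(-8.70°)sin(-43.54°) + cos(-8.70°)cos(-43.54°)cos(59.92°) = 0.4633
σ = 62.397° → d = Rσ = 3439·1.08904 = 3745 nmi

3745 nmi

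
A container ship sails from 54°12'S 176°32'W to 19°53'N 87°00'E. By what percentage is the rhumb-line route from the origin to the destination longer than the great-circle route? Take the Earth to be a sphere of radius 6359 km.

2.1%

Great circle: σ = 1.9154 rad → d_gc = Rσ = 12179.9 km
Rhumb: Δφ = +1.2930, Δλ = -1.6837, Δψ = +1.4843, q = Δφ/Δψ = 0.8711 → d_rh = R√(Δφ²+q²Δλ²) = 12433.1 km
Excess = (12433.1 − 12179.9) / 12179.9 = 253.2 / 12179.9 = 2.08% ≈ 2.1%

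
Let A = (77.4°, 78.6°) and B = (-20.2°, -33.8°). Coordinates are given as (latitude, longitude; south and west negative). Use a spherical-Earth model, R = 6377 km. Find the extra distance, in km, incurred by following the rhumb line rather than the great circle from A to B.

Great circle: cos σ = sin φ₁ sin φ₂ + cos φ₁ cos φ₂ cos Δλ,  σ = 1.9987 rad → d_gc = 12745.9 km
Rhumb line: Δψ = -2.5637, q = Δφ/Δψ = 0.6644, d_rh = R√(Δφ²+q²Δλ²) = 13678.2 km
Excess = 13678.2 − 12745.9 = 932.3 ≈ 932 km

932 km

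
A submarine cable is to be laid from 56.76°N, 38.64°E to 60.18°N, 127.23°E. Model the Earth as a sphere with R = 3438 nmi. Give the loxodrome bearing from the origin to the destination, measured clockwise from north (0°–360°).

85.8°

Δψ = ln[tan(π/4+φ₂/2)/tan(π/4+φ₁/2)] = +0.1142
Δλ = +1.5462 rad (taken the short way round)
course = atan2(Δλ, Δψ) = 85.77°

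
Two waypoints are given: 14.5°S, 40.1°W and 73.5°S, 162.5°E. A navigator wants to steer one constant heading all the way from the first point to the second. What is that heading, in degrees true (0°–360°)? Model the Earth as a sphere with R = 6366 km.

Meridional parts: M(φ₁)=-0.2558, M(φ₂)=-1.9311 → ΔM = -1.6753;  Δλ = -2.7471 rad
tan C = Δλ / ΔM = +1.6398 → C = 238.62°

238.6°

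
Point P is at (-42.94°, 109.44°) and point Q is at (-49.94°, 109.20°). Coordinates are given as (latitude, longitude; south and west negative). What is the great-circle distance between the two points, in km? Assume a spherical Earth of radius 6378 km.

Haversine: a = sin²(Δφ/2)+cos φ₁ cos φ₂ sin²(Δλ/2) = 0.00373;  σ = 2·atan2(√a,√(1−a))
σ = 7.002° → d = Rσ = 6378·0.12221 = 779 km

779 km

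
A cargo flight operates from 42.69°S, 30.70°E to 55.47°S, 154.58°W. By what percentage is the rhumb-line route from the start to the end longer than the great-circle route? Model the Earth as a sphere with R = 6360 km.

39.8%

Great circle: σ = 1.4266 rad → d_gc = Rσ = 9073.1 km
Rhumb: Δφ = -0.2231, Δλ = +3.0494, Δψ = -0.3432, q = Δφ/Δψ = 0.6500 → d_rh = R√(Δφ²+q²Δλ²) = 12685.9 km
Excess = (12685.9 − 9073.1) / 9073.1 = 3612.8 / 9073.1 = 39.82% ≈ 39.8%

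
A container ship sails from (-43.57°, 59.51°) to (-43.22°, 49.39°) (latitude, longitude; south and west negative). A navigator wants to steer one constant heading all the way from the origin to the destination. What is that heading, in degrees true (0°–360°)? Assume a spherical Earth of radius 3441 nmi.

Δψ = ln[tan(π/4+φ₂/2)/tan(π/4+φ₁/2)] = +0.0084
Δλ = -0.1766 rad (taken the short way round)
course = atan2(Δλ, Δψ) = 272.73°

272.7°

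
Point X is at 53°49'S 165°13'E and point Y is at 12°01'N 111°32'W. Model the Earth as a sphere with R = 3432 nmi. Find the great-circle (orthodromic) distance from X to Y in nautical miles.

cos σ = sin φ₁ sin φ₂ + cos φ₁ cos φ₂ cos Δλ
      = sin(-53.82°)sin(12.02°) + cos(-53.82°)cos(12.02°)cos(83.25°) = -0.1002
σ = 95.749° → d = Rσ = 3432·1.67114 = 5735 nmi

5735 nmi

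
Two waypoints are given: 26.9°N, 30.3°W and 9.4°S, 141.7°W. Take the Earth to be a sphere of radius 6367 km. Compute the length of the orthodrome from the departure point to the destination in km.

cos σ = sin φ₁ sin φ₂ + cos φ₁ cos φ₂ cos Δλ
      = sin(26.90°)sin(-9.40°) + cos(26.90°)cos(-9.40°)cos(-111.40°) = -0.3949
σ = 113.261° → d = Rσ = 6367·1.97678 = 12586 km

12586 km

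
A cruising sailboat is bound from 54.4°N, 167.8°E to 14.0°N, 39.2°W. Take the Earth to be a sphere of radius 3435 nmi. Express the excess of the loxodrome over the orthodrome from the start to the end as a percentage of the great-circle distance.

Great circle: σ = 1.8824 rad → d_gc = Rσ = 6466.0 nmi
Rhumb: Δφ = -0.7051, Δλ = +2.6704, Δψ = -0.8893, q = Δφ/Δψ = 0.7929 → d_rh = R√(Δφ²+q²Δλ²) = 7665.6 nmi
Excess = (7665.6 − 6466.0) / 6466.0 = 1199.6 / 6466.0 = 18.552% ≈ 18.6%

18.6%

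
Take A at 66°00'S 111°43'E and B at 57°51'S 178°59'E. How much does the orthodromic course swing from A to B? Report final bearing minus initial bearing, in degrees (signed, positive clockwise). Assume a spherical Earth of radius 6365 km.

-60.9°

At departure: θ₁ = atan2(sin Δλ cos φ₂, cos φ₁ sin φ₂ − sin φ₁ cos φ₂ cos Δλ) = 107.69°
At arrival: θ₂ = atan2(sin Δλ cos φ₁, −cos φ₂ sin φ₁ + sin φ₂ cos φ₁ cos Δλ) = 46.74°
Δθ = θ₂ − θ₁ = -60.9°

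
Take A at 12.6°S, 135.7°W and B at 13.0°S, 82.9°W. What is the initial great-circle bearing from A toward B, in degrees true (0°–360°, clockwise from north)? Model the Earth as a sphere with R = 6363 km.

N = sin Δλ·cos φ₂ = +0.7761;  D = cos φ₁ sin φ₂ − sin φ₁ cos φ₂ cos Δλ = -0.0910
initial course = atan2(N, D) = 96.69°

96.7°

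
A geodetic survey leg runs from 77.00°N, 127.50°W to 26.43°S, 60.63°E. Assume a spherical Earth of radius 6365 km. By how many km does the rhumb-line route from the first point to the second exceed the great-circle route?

2990 km

Great circle: cos σ = sin φ₁ sin φ₂ + cos φ₁ cos φ₂ cos Δλ,  σ = 2.2564 rad → d_gc = 14361.7 km
Rhumb line: Δψ = -2.6507, q = Δφ/Δψ = 0.6810, d_rh = R√(Δφ²+q²Δλ²) = 17352.1 km
Excess = 17352.1 − 14361.7 = 2990.4 ≈ 2990 km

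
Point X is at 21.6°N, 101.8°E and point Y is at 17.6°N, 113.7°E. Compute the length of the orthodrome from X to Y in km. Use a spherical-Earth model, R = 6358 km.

cos σ = sin φ₁ sin φ₂ + cos φ₁ cos φ₂ cos Δλ
      = sin(21.60°)sin(17.60°) + cos(21.60°)cos(17.60°)cos(11.90°) = 0.9785
σ = 11.898° → d = Rσ = 6358·0.20765 = 1320 km

1320 km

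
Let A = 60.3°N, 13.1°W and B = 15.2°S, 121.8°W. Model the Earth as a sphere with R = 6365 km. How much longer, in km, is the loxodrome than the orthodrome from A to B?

543 km

Great circle: cos σ = sin φ₁ sin φ₂ + cos φ₁ cos φ₂ cos Δλ,  σ = 1.9617 rad → d_gc = 12486.3 km
Rhumb line: Δψ = -1.5959, q = Δφ/Δψ = 0.8257, d_rh = R√(Δφ²+q²Δλ²) = 13029.1 km
Excess = 13029.1 − 12486.3 = 542.8 ≈ 543 km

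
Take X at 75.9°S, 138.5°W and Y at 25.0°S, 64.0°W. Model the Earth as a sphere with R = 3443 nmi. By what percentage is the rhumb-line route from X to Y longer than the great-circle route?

4.7%

Great circle: σ = 1.0828 rad → d_gc = Rσ = 3728.0 nmi
Rhumb: Δφ = +0.8884, Δλ = +1.3003, Δψ = +1.6393, q = Δφ/Δψ = 0.5419 → d_rh = R√(Δφ²+q²Δλ²) = 3904.1 nmi
Excess = (3904.1 − 3728.0) / 3728.0 = 176.1 / 3728.0 = 4.72% ≈ 4.7%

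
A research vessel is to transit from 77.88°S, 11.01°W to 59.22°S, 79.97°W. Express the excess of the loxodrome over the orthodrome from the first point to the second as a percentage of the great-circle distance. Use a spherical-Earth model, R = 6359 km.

Great circle: σ = 0.4980 rad → d_gc = Rσ = 3166.5 km
Rhumb: Δφ = +0.3257, Δλ = -1.2036, Δψ = +0.9527, q = Δφ/Δψ = 0.3418 → d_rh = R√(Δφ²+q²Δλ²) = 3336.7 km
Excess = (3336.7 − 3166.5) / 3166.5 = 170.2 / 3166.5 = 5.38% ≈ 5.4%

5.4%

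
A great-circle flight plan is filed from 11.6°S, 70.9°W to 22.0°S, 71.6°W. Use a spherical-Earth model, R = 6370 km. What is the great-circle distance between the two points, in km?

1159 km

cos σ = sin φ₁ sin φ₂ + cos φ₁ cos φ₂ cos Δλ
      = sin(-11.60°)sin(-22.00°) + cos(-11.60°)cos(-22.00°)cos(-0.70°) = 0.9835
σ = 10.421° → d = Rσ = 6370·0.18189 = 1159 km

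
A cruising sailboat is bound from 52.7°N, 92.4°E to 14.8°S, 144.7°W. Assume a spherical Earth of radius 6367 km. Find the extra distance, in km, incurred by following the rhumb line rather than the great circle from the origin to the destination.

Great circle: cos σ = sin φ₁ sin φ₂ + cos φ₁ cos φ₂ cos Δλ,  σ = 2.1193 rad → d_gc = 13493.8 km
Rhumb line: Δψ = -1.3474, q = Δφ/Δψ = 0.8744, d_rh = R√(Δφ²+q²Δλ²) = 14101.7 km
Excess = 14101.7 − 13493.8 = 607.9 ≈ 608 km

608 km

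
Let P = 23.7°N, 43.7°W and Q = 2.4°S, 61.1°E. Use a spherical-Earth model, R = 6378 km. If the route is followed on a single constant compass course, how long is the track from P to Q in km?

11724 km

Rhumb course C = atan2(Δλ, Δψ) with Δψ = ln[tan(π/4+φ₂/2)/tan(π/4+φ₁/2)] = -0.4679, Δλ = +1.8291 → C = 104.35°
d = R·|Δφ| / |cos C| = 6378·0.45553 / 0.24781 = 11724 km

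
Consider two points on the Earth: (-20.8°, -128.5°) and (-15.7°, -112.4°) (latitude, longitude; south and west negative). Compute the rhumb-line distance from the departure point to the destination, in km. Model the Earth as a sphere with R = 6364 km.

Δψ = ln[tan(π/4+φ₂/2)/tan(π/4+φ₁/2)] = +0.0938;  Δφ = +0.0890 rad,  Δλ = +0.2810 rad
q = Δφ/Δψ = 0.9493
d = R·√(Δφ² + q²Δλ²) = 6364·0.28122 = 1790 km

1790 km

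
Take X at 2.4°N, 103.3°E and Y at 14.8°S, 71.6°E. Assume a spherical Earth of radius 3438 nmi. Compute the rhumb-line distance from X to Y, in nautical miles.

2148 nmi

Rhumb course C = atan2(Δλ, Δψ) with Δψ = ln[tan(π/4+φ₂/2)/tan(π/4+φ₁/2)] = -0.3031, Δλ = -0.5533 → C = 241.28°
d = R·|Δφ| / |cos C| = 3438·0.30020 / 0.48050 = 2148 nmi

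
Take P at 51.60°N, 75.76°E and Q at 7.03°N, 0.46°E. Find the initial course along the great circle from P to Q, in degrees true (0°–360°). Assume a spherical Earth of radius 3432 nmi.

N = sin Δλ·cos φ₂ = -0.9600;  D = cos φ₁ sin φ₂ − sin φ₁ cos φ₂ cos Δλ = -0.1214
initial course = atan2(N, D) = 262.80°

262.8°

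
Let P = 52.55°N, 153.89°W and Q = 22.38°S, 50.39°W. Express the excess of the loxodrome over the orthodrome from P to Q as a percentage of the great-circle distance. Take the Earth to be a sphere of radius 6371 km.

2.1%

Great circle: σ = 2.0192 rad → d_gc = Rσ = 12864.3 km
Rhumb: Δφ = -1.3078, Δλ = +1.8064, Δψ = -1.4828, q = Δφ/Δψ = 0.8820 → d_rh = R√(Δφ²+q²Δλ²) = 13132.0 km
Excess = (13132.0 − 12864.3) / 12864.3 = 267.7 / 12864.3 = 2.08% ≈ 2.1%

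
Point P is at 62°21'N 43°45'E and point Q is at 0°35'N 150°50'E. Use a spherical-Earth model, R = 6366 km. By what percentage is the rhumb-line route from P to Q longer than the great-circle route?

Great circle: σ = 1.6984 rad → d_gc = Rσ = 10812.3 km
Rhumb: Δφ = -1.0780, Δλ = +1.8690, Δψ = -1.3919, q = Δφ/Δψ = 0.7745 → d_rh = R√(Δφ²+q²Δλ²) = 11489.7 km
Excess = (11489.7 − 10812.3) / 10812.3 = 677.4 / 10812.3 = 6.27% ≈ 6.3%

6.3%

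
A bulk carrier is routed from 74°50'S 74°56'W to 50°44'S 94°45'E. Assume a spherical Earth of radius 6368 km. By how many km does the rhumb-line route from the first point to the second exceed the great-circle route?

2453 km

Great circle: cos σ = sin φ₁ sin φ₂ + cos φ₁ cos φ₂ cos Δλ,  σ = 0.9467 rad → d_gc = 6028.9 km
Rhumb line: Δψ = +0.9857, q = Δφ/Δψ = 0.4267, d_rh = R√(Δφ²+q²Δλ²) = 8482.0 km
Excess = 8482.0 − 6028.9 = 2453.1 ≈ 2453 km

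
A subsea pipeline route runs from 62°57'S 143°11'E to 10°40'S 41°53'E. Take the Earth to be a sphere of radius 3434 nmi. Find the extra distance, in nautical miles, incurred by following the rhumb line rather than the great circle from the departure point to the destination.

336 nmi

Great circle: cos σ = sin φ₁ sin φ₂ + cos φ₁ cos φ₂ cos Δλ,  σ = 1.4934 rad → d_gc = 5128.5 nmi
Rhumb line: Δψ = +1.2376, q = Δφ/Δψ = 0.7373, d_rh = R√(Δφ²+q²Δλ²) = 5464.3 nmi
Excess = 5464.3 − 5128.5 = 335.8 ≈ 336 nmi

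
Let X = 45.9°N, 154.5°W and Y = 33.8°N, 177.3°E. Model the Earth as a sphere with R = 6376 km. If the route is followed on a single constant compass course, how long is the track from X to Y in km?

2751 km

Δψ = ln[tan(π/4+φ₂/2)/tan(π/4+φ₁/2)] = -0.2763;  Δφ = -0.2112 rad,  Δλ = -0.4922 rad
q = Δφ/Δψ = 0.7643
d = R·√(Δφ² + q²Δλ²) = 6376·0.43140 = 2751 km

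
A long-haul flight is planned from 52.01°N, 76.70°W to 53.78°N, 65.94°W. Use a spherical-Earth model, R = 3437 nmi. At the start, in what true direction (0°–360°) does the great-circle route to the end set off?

θ = atan2( sin Δλ·cos φ₂ ,  cos φ₁ sin φ₂ − sin φ₁ cos φ₂ cos Δλ )
  = atan2(+0.1103, +0.0391) = 70.50°

70.5°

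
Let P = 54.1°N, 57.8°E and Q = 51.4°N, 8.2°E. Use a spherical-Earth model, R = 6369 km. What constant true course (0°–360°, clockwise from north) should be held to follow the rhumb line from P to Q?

Δψ = ln[tan(π/4+φ₂/2)/tan(π/4+φ₁/2)] = -0.0779
Δλ = -0.8657 rad (taken the short way round)
course = atan2(Δλ, Δψ) = 264.86°

264.9°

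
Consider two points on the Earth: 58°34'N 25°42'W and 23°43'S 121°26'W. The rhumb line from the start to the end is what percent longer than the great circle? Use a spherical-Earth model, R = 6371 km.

Great circle: σ = 1.9724 rad → d_gc = Rσ = 12566.1 km
Rhumb: Δφ = -1.4361, Δλ = -1.6709, Δψ = -1.6943, q = Δφ/Δψ = 0.8476 → d_rh = R√(Δφ²+q²Δλ²) = 12850.3 km
Excess = (12850.3 − 12566.1) / 12566.1 = 284.2 / 12566.1 = 2.26% ≈ 2.3%

2.3%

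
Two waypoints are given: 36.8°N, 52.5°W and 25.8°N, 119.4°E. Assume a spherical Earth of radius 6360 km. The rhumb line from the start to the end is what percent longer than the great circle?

Great circle: σ = 2.0409 rad → d_gc = Rσ = 12980.3 km
Rhumb: Δφ = -0.1920, Δλ = +3.0002, Δψ = -0.2253, q = Δφ/Δψ = 0.8522 → d_rh = R√(Δφ²+q²Δλ²) = 16306.4 km
Excess = (16306.4 − 12980.3) / 12980.3 = 3326.1 / 12980.3 = 25.62% ≈ 25.6%

25.6%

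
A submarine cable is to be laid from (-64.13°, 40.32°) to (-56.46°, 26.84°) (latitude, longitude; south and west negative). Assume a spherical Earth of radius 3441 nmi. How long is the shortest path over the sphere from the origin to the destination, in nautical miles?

Haversine: a = sin²(Δφ/2)+cos φ₁ cos φ₂ sin²(Δλ/2) = 0.00779;  σ = 2·atan2(√a,√(1−a))
σ = 10.130° → d = Rσ = 3441·0.17680 = 608 nmi

608 nmi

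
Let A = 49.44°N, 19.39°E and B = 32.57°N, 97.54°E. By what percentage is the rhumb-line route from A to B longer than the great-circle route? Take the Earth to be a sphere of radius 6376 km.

3.9%

Great circle: σ = 1.0222 rad → d_gc = Rσ = 6517.4 km
Rhumb: Δφ = -0.2944, Δλ = +1.3640, Δψ = -0.3938, q = Δφ/Δψ = 0.7477 → d_rh = R√(Δφ²+q²Δλ²) = 6768.5 km
Excess = (6768.5 − 6517.4) / 6517.4 = 251.1 / 6517.4 = 3.853% ≈ 3.9%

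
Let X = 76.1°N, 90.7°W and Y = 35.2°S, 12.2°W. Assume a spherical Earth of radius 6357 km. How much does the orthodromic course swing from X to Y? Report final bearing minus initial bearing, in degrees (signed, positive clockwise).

Initial bearing θ₁ = atan2(sin Δλ cos φ₂, cos φ₁ sin φ₂ − sin φ₁ cos φ₂ cos Δλ) = 110.33°
Final bearing θ₂ = (initial bearing from the destination back to the start) + 180° = 164.00°
Δθ = θ₂ − θ₁ = +53.7°

+53.7°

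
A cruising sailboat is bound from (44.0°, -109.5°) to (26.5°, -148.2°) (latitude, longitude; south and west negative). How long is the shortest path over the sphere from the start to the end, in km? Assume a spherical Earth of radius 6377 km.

cos σ = sin φ₁ sin φ₂ + cos φ₁ cos φ₂ cos Δλ
      = sin(44.00°)sin(26.50°) + cos(44.00°)cos(26.50°)cos(-38.70°) = 0.8124
σ = 35.672° → d = Rσ = 6377·0.62260 = 3970 km

3970 km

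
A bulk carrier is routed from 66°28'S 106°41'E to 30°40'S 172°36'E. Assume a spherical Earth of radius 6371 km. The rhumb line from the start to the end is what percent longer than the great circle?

Great circle: σ = 0.9175 rad → d_gc = Rσ = 5845.7 km
Rhumb: Δφ = +0.6248, Δλ = +1.1505, Δψ = +1.0060, q = Δφ/Δψ = 0.6211 → d_rh = R√(Δφ²+q²Δλ²) = 6047.5 km
Excess = (6047.5 − 5845.7) / 5845.7 = 201.8 / 5845.7 = 3.452% ≈ 3.5%

3.5%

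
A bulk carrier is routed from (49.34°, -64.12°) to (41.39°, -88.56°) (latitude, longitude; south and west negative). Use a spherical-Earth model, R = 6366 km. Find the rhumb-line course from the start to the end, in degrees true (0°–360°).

Δψ = ln[tan(π/4+φ₂/2)/tan(π/4+φ₁/2)] = -0.1980
Δλ = -0.4266 rad (taken the short way round)
course = atan2(Δλ, Δψ) = 245.10°

245.1°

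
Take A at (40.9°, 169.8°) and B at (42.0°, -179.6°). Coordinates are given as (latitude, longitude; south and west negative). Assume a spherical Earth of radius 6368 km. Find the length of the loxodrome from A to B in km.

891 km

Rhumb course C = atan2(Δλ, Δψ) with Δψ = ln[tan(π/4+φ₂/2)/tan(π/4+φ₁/2)] = +0.0256, Δλ = +0.1850 → C = 82.12°
d = R·|Δφ| / |cos C| = 6368·0.01920 / 0.13715 = 891 km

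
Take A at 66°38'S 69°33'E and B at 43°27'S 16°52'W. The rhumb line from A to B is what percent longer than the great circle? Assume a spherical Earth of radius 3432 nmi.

Great circle: σ = 0.8641 rad → d_gc = Rσ = 2965.6 nmi
Rhumb: Δφ = +0.4046, Δλ = -1.5083, Δψ = +0.7324, q = Δφ/Δψ = 0.5524 → d_rh = R√(Δφ²+q²Δλ²) = 3178.9 nmi
Excess = (3178.9 − 2965.6) / 2965.6 = 213.3 / 2965.6 = 7.19% ≈ 7.2%

7.2%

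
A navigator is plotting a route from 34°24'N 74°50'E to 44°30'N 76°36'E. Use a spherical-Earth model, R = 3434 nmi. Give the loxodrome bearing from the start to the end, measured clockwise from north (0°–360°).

7.7°

Δψ = ln[tan(π/4+φ₂/2)/tan(π/4+φ₁/2)] = +0.2290
Δλ = +0.0308 rad (taken the short way round)
course = atan2(Δλ, Δψ) = 7.67°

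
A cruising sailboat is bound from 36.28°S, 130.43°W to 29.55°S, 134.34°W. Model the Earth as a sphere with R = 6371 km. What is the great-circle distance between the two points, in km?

cos σ = sin φ₁ sin φ₂ + cos φ₁ cos φ₂ cos Δλ
      = sin(-36.28°)sin(-29.55°) + cos(-36.28°)cos(-29.55°)cos(-3.91°) = 0.9915
σ = 7.486° → d = Rσ = 6371·0.13065 = 832 km

832 km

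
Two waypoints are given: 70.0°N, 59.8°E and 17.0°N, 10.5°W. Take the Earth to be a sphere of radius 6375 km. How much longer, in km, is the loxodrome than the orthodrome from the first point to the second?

Great circle: cos σ = sin φ₁ sin φ₂ + cos φ₁ cos φ₂ cos Δλ,  σ = 1.1756 rad → d_gc = 7494.4 km
Rhumb line: Δψ = -1.4343, q = Δφ/Δψ = 0.6450, d_rh = R√(Δφ²+q²Δλ²) = 7760.4 km
Excess = 7760.4 − 7494.4 = 266.0 ≈ 266 km

266 km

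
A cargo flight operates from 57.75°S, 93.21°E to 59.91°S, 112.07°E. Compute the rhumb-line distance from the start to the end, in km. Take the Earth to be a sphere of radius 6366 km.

1110 km

Rhumb course C = atan2(Δλ, Δψ) with Δψ = ln[tan(π/4+φ₂/2)/tan(π/4+φ₁/2)] = -0.0729, Δλ = +0.3292 → C = 102.48°
d = R·|Δφ| / |cos C| = 6366·0.03770 / 0.21613 = 1110 km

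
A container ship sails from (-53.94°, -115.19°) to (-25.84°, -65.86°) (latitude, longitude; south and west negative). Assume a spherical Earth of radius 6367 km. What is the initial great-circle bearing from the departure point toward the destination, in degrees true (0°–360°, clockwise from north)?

θ = atan2( sin Δλ·cos φ₂ ,  cos φ₁ sin φ₂ − sin φ₁ cos φ₂ cos Δλ )
  = atan2(+0.6826, +0.2176) = 72.32°

72.3°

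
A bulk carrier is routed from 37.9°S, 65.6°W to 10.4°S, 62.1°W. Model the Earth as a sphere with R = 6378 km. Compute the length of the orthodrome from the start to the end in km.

cos σ = sin φ₁ sin φ₂ + cos φ₁ cos φ₂ cos Δλ
      = sin(-37.90°)sin(-10.40°) + cos(-37.90°)cos(-10.40°)cos(3.50°) = 0.8856
σ = 27.679° → d = Rσ = 6378·0.48309 = 3081 km

3081 km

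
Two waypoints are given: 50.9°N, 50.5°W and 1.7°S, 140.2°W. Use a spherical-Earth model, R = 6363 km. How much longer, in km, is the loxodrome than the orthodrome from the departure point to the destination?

265 km

Great circle: cos σ = sin φ₁ sin φ₂ + cos φ₁ cos φ₂ cos Δλ,  σ = 1.5905 rad → d_gc = 10120.5 km
Rhumb line: Δψ = -1.0650, q = Δφ/Δψ = 0.8620, d_rh = R√(Δφ²+q²Δλ²) = 10385.4 km
Excess = 10385.4 − 10120.5 = 264.9 ≈ 265 km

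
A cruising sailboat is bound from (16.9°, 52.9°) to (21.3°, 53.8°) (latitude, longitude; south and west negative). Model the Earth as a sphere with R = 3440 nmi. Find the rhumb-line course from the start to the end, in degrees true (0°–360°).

Meridional parts: M(φ₁)=+0.2993, M(φ₂)=+0.3806 → ΔM = +0.0813;  Δλ = +0.0157 rad
tan C = Δλ / ΔM = +0.1932 → C = 10.94°

10.9°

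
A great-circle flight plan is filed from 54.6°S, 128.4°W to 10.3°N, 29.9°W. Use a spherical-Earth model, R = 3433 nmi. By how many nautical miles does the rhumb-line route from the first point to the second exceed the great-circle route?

187 nmi

Great circle: cos σ = sin φ₁ sin φ₂ + cos φ₁ cos φ₂ cos Δλ,  σ = 1.8029 rad → d_gc = 6189.2 nmi
Rhumb line: Δψ = +1.3229, q = Δφ/Δψ = 0.8563, d_rh = R√(Δφ²+q²Δλ²) = 6376.5 nmi
Excess = 6376.5 − 6189.2 = 187.3 ≈ 187 nmi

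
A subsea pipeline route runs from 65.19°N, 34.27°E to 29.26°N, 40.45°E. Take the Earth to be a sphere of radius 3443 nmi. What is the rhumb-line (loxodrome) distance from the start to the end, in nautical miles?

Rhumb course C = atan2(Δλ, Δψ) with Δψ = ln[tan(π/4+φ₂/2)/tan(π/4+φ₁/2)] = -0.9799, Δλ = +0.1079 → C = 173.72°
d = R·|Δφ| / |cos C| = 3443·0.62710 / 0.99400 = 2172 nmi

2172 nmi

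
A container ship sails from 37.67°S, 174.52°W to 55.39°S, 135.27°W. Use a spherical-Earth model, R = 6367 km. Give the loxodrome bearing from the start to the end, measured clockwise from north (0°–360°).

123.6°

Meridional parts: M(φ₁)=-0.7107, M(φ₂)=-1.1662 → ΔM = -0.4555;  Δλ = +0.6850 rad
tan C = Δλ / ΔM = -1.5041 → C = 123.62°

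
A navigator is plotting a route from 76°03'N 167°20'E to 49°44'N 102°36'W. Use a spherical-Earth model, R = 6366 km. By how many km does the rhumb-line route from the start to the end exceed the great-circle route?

Great circle: cos σ = sin φ₁ sin φ₂ + cos φ₁ cos φ₂ cos Δλ,  σ = 0.7372 rad → d_gc = 4693.0 km
Rhumb line: Δψ = -1.0975, q = Δφ/Δψ = 0.4185, d_rh = R√(Δφ²+q²Δλ²) = 5107.9 km
Excess = 5107.9 − 4693.0 = 414.9 ≈ 415 km

415 km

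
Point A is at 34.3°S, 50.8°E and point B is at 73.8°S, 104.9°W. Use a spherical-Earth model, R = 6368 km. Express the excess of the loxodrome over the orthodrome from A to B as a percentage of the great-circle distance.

Great circle: σ = 1.2333 rad → d_gc = Rσ = 7853.9 km
Rhumb: Δφ = -0.6894, Δλ = -2.7175, Δψ = -1.3117, q = Δφ/Δψ = 0.5256 → d_rh = R√(Δφ²+q²Δλ²) = 10099.3 km
Excess = (10099.3 − 7853.9) / 7853.9 = 2245.4 / 7853.9 = 28.59% ≈ 28.6%

28.6%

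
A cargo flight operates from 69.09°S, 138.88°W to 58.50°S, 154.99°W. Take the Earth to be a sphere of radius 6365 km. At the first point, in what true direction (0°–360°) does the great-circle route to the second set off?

N = sin Δλ·cos φ₂ = -0.1450;  D = cos φ₁ sin φ₂ − sin φ₁ cos φ₂ cos Δλ = +0.1646
initial course = atan2(N, D) = 318.63°

318.6°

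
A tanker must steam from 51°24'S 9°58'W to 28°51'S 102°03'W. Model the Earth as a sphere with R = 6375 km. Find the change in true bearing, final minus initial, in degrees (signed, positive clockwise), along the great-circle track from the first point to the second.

+68.5°

At departure: θ₁ = atan2(sin Δλ cos φ₂, cos φ₁ sin φ₂ − sin φ₁ cos φ₂ cos Δλ) = 249.58°
At arrival: θ₂ = atan2(sin Δλ cos φ₁, −cos φ₂ sin φ₁ + sin φ₂ cos φ₁ cos Δλ) = 318.12°
Δθ = θ₂ − θ₁ = +68.5°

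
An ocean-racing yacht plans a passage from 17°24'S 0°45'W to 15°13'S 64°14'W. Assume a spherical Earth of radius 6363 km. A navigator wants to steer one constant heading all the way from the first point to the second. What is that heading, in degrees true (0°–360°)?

272.1°

Meridional parts: M(φ₁)=-0.3085, M(φ₂)=-0.2688 → ΔM = +0.0397;  Δλ = -1.1080 rad
tan C = Δλ / ΔM = -27.9045 → C = 272.05°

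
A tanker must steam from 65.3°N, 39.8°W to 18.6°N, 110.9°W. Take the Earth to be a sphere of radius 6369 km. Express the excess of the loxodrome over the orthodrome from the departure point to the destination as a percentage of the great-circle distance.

Great circle: σ = 1.1395 rad → d_gc = Rσ = 7257.4 km
Rhumb: Δφ = -0.8151, Δλ = -1.2409, Δψ = -1.1884, q = Δφ/Δψ = 0.6858 → d_rh = R√(Δφ²+q²Δλ²) = 7505.3 km
Excess = (7505.3 − 7257.4) / 7257.4 = 247.9 / 7257.4 = 3.42% ≈ 3.4%

3.4%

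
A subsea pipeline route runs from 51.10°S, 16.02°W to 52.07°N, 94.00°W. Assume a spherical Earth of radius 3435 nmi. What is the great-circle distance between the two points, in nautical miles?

7329 nmi

cos σ = sin φ₁ sin φ₂ + cos φ₁ cos φ₂ cos Δλ
      = sin(-51.10°)sin(52.07°) + cos(-51.10°)cos(52.07°)cos(-77.98°) = -0.5335
σ = 122.240° → d = Rσ = 3435·2.13348 = 7329 nmi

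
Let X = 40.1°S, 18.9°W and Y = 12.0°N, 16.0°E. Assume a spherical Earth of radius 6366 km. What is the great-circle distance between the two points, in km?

Haversine: a = sin²(Δφ/2)+cos φ₁ cos φ₂ sin²(Δλ/2) = 0.26014;  σ = 2·atan2(√a,√(1−a))
σ = 61.333° → d = Rσ = 6366·1.07046 = 6815 km

6815 km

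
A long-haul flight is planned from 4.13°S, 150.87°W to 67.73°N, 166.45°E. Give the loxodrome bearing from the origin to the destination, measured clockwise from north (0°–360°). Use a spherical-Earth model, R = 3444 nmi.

336.3°

Meridional parts: M(φ₁)=-0.0721, M(φ₂)=+1.6254 → ΔM = +1.6976;  Δλ = -0.7449 rad
tan C = Δλ / ΔM = -0.4388 → C = 336.31°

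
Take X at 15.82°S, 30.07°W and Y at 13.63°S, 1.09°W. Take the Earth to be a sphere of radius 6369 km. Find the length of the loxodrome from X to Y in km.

3125 km

Δψ = ln[tan(π/4+φ₂/2)/tan(π/4+φ₁/2)] = +0.0395;  Δφ = +0.0382 rad,  Δλ = +0.5058 rad
q = Δφ/Δψ = 0.9671
d = R·√(Δφ² + q²Δλ²) = 6369·0.49064 = 3125 km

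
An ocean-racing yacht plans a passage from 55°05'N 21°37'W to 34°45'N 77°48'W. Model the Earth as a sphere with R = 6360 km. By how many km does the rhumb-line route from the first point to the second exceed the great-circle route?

Great circle: cos σ = sin φ₁ sin φ₂ + cos φ₁ cos φ₂ cos Δλ,  σ = 0.7538 rad → d_gc = 4793.9 km
Rhumb line: Δψ = -0.5093, q = Δφ/Δψ = 0.6969, d_rh = R√(Δφ²+q²Δλ²) = 4897.2 km
Excess = 4897.2 − 4793.9 = 103.3 ≈ 103 km

103 km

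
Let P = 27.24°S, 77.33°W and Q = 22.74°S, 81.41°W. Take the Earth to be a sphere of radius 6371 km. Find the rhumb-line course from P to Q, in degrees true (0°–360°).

320.6°

Meridional parts: M(φ₁)=-0.4944, M(φ₂)=-0.4077 → ΔM = +0.0867;  Δλ = -0.0712 rad
tan C = Δλ / ΔM = -0.8215 → C = 320.60°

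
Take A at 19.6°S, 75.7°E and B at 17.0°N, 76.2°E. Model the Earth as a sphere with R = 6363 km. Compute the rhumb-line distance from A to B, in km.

4065 km

Rhumb course C = atan2(Δλ, Δψ) with Δψ = ln[tan(π/4+φ₂/2)/tan(π/4+φ₁/2)] = +0.6501, Δλ = +0.0087 → C = 0.77°
d = R·|Δφ| / |cos C| = 6363·0.63879 / 0.99991 = 4065 km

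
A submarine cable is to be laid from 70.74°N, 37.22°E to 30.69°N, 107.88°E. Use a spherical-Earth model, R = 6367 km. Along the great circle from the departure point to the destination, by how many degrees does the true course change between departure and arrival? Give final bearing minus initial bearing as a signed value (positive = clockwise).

Initial bearing θ₁ = atan2(sin Δλ cos φ₂, cos φ₁ sin φ₂ − sin φ₁ cos φ₂ cos Δλ) = 97.06°
Final bearing θ₂ = (initial bearing from the destination back to the start) + 180° = 157.62°
Δθ = θ₂ − θ₁ = +60.6°

+60.6°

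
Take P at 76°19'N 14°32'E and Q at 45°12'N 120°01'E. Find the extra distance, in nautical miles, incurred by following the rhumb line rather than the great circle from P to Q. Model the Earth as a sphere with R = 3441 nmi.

Great circle: cos σ = sin φ₁ sin φ₂ + cos φ₁ cos φ₂ cos Δλ,  σ = 0.8699 rad → d_gc = 2993.2 nmi
Rhumb line: Δψ = -1.2341, q = Δφ/Δψ = 0.4401, d_rh = R√(Δφ²+q²Δλ²) = 3356.2 nmi
Excess = 3356.2 − 2993.2 = 363.0 ≈ 363 nmi

363 nmi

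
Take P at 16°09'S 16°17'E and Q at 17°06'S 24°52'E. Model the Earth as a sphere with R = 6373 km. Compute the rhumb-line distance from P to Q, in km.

921 km

Δψ = ln[tan(π/4+φ₂/2)/tan(π/4+φ₁/2)] = -0.0173;  Δφ = -0.0166 rad,  Δλ = +0.1498 rad
q = Δφ/Δψ = 0.9582
d = R·√(Δφ² + q²Δλ²) = 6373·0.14450 = 921 km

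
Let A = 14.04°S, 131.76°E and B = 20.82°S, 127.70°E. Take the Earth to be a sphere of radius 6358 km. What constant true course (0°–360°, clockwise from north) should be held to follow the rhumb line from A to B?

209.7°

Meridional parts: M(φ₁)=-0.2475, M(φ₂)=-0.3716 → ΔM = -0.1241;  Δλ = -0.0709 rad
tan C = Δλ / ΔM = +0.5709 → C = 209.72°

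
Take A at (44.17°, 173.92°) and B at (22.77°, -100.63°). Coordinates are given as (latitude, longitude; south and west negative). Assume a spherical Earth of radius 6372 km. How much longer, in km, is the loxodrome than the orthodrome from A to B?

274 km

Great circle: cos σ = sin φ₁ sin φ₂ + cos φ₁ cos φ₂ cos Δλ,  σ = 1.2428 rad → d_gc = 7919.1 km
Rhumb line: Δψ = -0.4527, q = Δφ/Δψ = 0.8250, d_rh = R√(Δφ²+q²Δλ²) = 8193.3 km
Excess = 8193.3 − 7919.1 = 274.2 ≈ 274 km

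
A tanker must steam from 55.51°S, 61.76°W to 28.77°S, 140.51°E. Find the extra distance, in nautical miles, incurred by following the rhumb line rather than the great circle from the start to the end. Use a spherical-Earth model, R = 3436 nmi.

1415 nmi

Great circle: cos σ = sin φ₁ sin φ₂ + cos φ₁ cos φ₂ cos Δλ,  σ = 1.6335 rad → d_gc = 5612.6 nmi
Rhumb line: Δψ = +0.6452, q = Δφ/Δψ = 0.7234, d_rh = R√(Δφ²+q²Δλ²) = 7027.7 nmi
Excess = 7027.7 − 5612.6 = 1415.1 ≈ 1415 nmi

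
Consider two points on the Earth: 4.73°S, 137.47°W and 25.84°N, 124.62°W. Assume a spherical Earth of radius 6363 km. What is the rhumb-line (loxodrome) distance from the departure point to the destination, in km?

Δψ = ln[tan(π/4+φ₂/2)/tan(π/4+φ₁/2)] = +0.5498;  Δφ = +0.5335 rad,  Δλ = +0.2243 rad
q = Δφ/Δψ = 0.9705
d = R·√(Δφ² + q²Δλ²) = 6363·0.57624 = 3667 km

3667 km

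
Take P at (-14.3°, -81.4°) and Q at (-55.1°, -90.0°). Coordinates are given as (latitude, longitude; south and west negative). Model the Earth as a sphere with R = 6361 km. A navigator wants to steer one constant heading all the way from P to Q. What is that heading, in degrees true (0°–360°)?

189.4°

Δψ = ln[tan(π/4+φ₂/2)/tan(π/4+φ₁/2)] = -0.9051
Δλ = -0.1501 rad (taken the short way round)
course = atan2(Δλ, Δψ) = 189.42°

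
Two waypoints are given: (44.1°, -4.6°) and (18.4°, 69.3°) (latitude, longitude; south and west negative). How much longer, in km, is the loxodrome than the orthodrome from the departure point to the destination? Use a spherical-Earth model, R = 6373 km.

163 km

Great circle: cos σ = sin φ₁ sin φ₂ + cos φ₁ cos φ₂ cos Δλ,  σ = 1.1498 rad → d_gc = 7328.0 km
Rhumb line: Δψ = -0.5325, q = Δφ/Δψ = 0.8423, d_rh = R√(Δφ²+q²Δλ²) = 7490.6 km
Excess = 7490.6 − 7328.0 = 162.6 ≈ 163 km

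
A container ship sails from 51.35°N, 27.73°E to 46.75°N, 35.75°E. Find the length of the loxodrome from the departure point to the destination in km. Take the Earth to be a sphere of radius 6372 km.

Δψ = ln[tan(π/4+φ₂/2)/tan(π/4+φ₁/2)] = -0.1226;  Δφ = -0.0803 rad,  Δλ = +0.1400 rad
q = Δφ/Δψ = 0.6548
d = R·√(Δφ² + q²Δλ²) = 6372·0.12184 = 776 km

776 km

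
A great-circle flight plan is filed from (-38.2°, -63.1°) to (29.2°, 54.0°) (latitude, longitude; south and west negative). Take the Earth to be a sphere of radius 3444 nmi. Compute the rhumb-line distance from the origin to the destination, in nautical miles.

Δψ = ln[tan(π/4+φ₂/2)/tan(π/4+φ₁/2)] = +1.2557;  Δφ = +1.1764 rad,  Δλ = +2.0438 rad
q = Δφ/Δψ = 0.9368
d = R·√(Δφ² + q²Δλ²) = 3444·2.24717 = 7739 nmi

7739 nmi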